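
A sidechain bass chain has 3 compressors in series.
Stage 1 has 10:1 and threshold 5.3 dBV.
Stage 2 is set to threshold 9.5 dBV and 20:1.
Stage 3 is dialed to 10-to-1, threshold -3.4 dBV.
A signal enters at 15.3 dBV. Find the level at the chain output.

-2.43 dBV

Stage 1: 15.3 dBV is 10 dB over 5.3 dBV; at 10:1 that becomes 1 dB over, giving 6.3 dBV.
Stage 2: 6.3 dBV ≤ 9.5 dBV, so stage 2 doesn't engage; output 6.3 dBV.
Stage 3: 9.7 dB above -3.4 dBV, reduced 10:1 to 0.97 dB above → -2.43 dBV.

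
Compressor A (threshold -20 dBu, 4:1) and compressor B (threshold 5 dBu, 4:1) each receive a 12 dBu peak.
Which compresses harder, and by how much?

A: 32 dB over, compressed to 8 dB over, so 24 dB of GR.
B: 7 dB over, compressed to 1.75 dB over, so 5.25 dB of GR.
Difference: 18.75 dB in favour of A.

A, by 18.75 dB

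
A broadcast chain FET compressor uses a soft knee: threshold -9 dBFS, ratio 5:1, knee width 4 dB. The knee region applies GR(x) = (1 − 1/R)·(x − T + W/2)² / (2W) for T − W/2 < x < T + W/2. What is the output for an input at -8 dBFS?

-8.9 dBFS

x − T + W/2 = -8 − (-9) + 2 = 3.
GR = (1 − 1/5) × 3² / 8 = 0.8 × 9 / 8 = 0.9 dB.
Output = -8 − 0.9 = -8.9 dBFS.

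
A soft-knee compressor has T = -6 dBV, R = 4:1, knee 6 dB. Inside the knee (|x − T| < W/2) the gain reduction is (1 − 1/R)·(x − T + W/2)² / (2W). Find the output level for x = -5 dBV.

-6 dBV

x − T + W/2 = -5 − (-6) + 3 = 4.
GR = (1 − 1/4) × 4² / 12 = 0.75 × 16 / 12 = 1 dB.
Output = -5 − 1 = -6 dBV.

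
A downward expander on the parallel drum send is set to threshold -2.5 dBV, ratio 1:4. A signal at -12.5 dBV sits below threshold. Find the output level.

-42.5 dBV

The input is 10 dB below the -2.5 dBV threshold.
A 1:4 expander multiplies undershoot by 4: 10 × 4 = 40 dB below threshold.
Output = -2.5 − 40 = -42.5 dBV.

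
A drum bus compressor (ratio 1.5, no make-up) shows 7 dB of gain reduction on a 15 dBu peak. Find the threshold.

-6 dBu

Gain reduction = 15 − 8 = 7 dB; output overshoot = GR / (R − 1) = 7 / 0.5 = 14 dB.
Threshold = output − output overshoot = 8 − 14 = -6 dBu.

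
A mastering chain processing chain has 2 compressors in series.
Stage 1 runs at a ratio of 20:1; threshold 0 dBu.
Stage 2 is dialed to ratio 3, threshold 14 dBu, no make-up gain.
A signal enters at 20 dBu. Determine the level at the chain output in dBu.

1 dBu

Stage 1: 20 dB above 0 dBu, reduced 20:1 to 1 dB above → 1 dBu.
Stage 2: below threshold (1 ≤ 14); passes unchanged; output 1 dBu.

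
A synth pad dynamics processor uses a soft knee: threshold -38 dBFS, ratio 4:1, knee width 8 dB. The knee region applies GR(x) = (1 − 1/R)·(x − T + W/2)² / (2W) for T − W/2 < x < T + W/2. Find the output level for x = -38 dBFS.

x − T + W/2 = -38 − (-38) + 4 = 4.
GR = (1 − 1/4) × 4² / 16 = 0.75 × 16 / 16 = 0.75 dB.
Output = -38 − 0.75 = -38.75 dBFS.

-38.75 dBFS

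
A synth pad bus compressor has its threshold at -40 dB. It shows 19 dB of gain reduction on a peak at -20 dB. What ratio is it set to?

Input overshoot = -20 − (-40) = 20 dB.
Output overshoot = 20 − 19 = 1 dB.
Ratio = input overshoot / output overshoot = 20 / 1 = 20.

20:1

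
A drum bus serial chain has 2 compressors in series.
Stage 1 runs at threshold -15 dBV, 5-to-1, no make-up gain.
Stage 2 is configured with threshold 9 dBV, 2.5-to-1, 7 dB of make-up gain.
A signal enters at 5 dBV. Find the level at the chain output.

-4 dBV

Stage 1: 5 dBV is 20 dB over -15 dBV; at 5:1 that becomes 4 dB over, giving -11 dBV.
Stage 2: -11 dBV ≤ 9 dBV, so stage 2 doesn't engage; make-up brings it to -4 dBV.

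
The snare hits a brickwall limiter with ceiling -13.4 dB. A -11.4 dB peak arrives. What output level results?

At ∞:1, everything above -13.4 dB is held at the ceiling.

-13.4 dB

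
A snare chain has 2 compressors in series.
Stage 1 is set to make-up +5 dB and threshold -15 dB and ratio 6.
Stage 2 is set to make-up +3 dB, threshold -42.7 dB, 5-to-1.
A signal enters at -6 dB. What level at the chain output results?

Stage 1: 9 dB above -15 dB, reduced 6:1 to 1.5 dB above → -13.5 dB; +5 dB make-up → -8.5 dB.
Stage 2: overshoot 34.2 dB → 34.2/5 = 6.84 dB → -35.86 dB; +3 dB make-up → -32.86 dB.

-32.86 dB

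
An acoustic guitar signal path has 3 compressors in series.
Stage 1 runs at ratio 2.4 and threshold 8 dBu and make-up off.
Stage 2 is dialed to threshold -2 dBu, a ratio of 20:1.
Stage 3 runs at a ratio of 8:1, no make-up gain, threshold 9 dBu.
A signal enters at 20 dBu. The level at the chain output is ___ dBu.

-1.25 dBu

Stage 1: overshoot 12 dB → 12/2.4 = 5 dB → 13 dBu.
Stage 2: 15 dB above -2 dBu, reduced 20:1 to 0.75 dB above → -1.25 dBu.
Stage 3: -1.25 dBu ≤ 9 dBu, so stage 3 doesn't engage; output -1.25 dBu.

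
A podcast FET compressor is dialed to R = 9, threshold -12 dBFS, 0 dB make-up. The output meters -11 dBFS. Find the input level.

The compressed level sits -11 − (-12) = 1 dB over threshold.
Undo the ratio: input overshoot = 1 × 9 = 9 dB, giving input = -3 dBFS.

-3 dBFS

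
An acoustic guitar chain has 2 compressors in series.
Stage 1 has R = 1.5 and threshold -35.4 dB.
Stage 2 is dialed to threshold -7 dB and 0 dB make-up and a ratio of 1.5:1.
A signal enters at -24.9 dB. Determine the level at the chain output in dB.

Stage 1: 10.5 dB above -35.4 dB, reduced 1.5:1 to 7 dB above → -28.4 dB.
Stage 2: below threshold (-28.4 ≤ -7); passes unchanged; output -28.4 dB.

-28.4 dB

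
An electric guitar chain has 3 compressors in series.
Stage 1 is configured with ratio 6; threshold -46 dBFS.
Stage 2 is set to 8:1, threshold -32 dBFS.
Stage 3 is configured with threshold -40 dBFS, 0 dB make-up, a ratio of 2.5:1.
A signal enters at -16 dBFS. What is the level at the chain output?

Stage 1: 30 dB above -46 dBFS, reduced 6:1 to 5 dB above → -41 dBFS.
Stage 2: -41 dBFS is at or below the -32 dBFS threshold — no compression; output -41 dBFS.
Stage 3: below threshold (-41 ≤ -40); passes unchanged; output -41 dBFS.

-41 dBFS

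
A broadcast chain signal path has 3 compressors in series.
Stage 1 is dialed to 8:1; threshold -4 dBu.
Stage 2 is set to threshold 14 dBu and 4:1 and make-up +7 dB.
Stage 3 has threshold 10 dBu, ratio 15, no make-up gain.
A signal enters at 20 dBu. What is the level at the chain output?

Stage 1: overshoot 24 dB → 24/8 = 3 dB → -1 dBu.
Stage 2: -1 dBu is at or below the 14 dBu threshold — no compression; make-up brings it to 6 dBu.
Stage 3: 6 dBu ≤ 10 dBu, so stage 3 doesn't engage; output 6 dBu.

6 dBu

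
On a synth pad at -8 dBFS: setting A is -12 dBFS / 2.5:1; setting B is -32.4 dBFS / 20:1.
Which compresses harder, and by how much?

B, by 20.78 dB

A: GR = 4 − 4/2.5 = 2.4 dB.
B: GR = 24.4 − 24.4/20 = 23.18 dB.
Difference: 20.78 dB in favour of B.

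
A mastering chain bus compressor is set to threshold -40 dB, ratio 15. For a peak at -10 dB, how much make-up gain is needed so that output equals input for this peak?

28 dB

Without make-up, output = threshold + overshoot/15 = -40 + 2 = -38 dB.
Gap to target: 28 dB.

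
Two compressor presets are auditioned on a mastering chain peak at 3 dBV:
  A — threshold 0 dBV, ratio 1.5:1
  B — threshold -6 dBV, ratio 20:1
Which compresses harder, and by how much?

B, by 7.55 dB

A: 3 dB over, compressed to 2 dB over, so 1 dB of GR.
B: 9 dB over, compressed to 0.45 dB over, so 8.55 dB of GR.
B reduces 7.55 dB more.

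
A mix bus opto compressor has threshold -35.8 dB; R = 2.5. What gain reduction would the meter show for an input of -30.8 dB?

3 dB

-30.8 dB exceeds the threshold by 5 dB.
A 2.5:1 ratio leaves 2 dB of that excess.
GR = overshoot in − overshoot out = 5 − 2 = 3 dB.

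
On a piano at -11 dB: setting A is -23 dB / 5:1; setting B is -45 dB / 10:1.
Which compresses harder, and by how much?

B, by 21 dB

A: 12 dB over, compressed to 2.4 dB over, so 9.6 dB of GR.
B: 34 dB over, compressed to 3.4 dB over, so 30.6 dB of GR.
Difference: 21 dB in favour of B.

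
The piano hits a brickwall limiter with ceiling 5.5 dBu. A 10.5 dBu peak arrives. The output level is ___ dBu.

5.5 dBu

At ∞:1, everything above 5.5 dBu is held at the ceiling.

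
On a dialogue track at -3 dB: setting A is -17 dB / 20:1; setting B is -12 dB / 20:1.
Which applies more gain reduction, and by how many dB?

A, by 4.75 dB

A: overshoot 14 dB → output overshoot 0.7 dB → GR 13.3 dB.
B: overshoot 9 dB → output overshoot 0.45 dB → GR 8.55 dB.
Difference: 4.75 dB in favour of A.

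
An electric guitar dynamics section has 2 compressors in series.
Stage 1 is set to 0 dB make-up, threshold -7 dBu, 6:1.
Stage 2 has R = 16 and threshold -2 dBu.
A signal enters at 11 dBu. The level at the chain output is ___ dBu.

-4 dBu

Stage 1: 18 dB above -7 dBu, reduced 6:1 to 3 dB above → -4 dBu.
Stage 2: -4 dBu ≤ -2 dBu, so stage 2 doesn't engage; output -4 dBu.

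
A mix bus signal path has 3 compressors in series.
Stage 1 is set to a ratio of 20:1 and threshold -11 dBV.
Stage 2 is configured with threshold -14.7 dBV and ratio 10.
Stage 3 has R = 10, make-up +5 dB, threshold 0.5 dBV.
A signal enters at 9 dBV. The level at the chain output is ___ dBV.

-9.23 dBV

Stage 1: overshoot 20 dB → 20/20 = 1 dB → -10 dBV.
Stage 2: overshoot 4.7 dB → 4.7/10 = 0.47 dB → -14.23 dBV.
Stage 3: -14.23 dBV ≤ 0.5 dBV, so stage 3 doesn't engage; make-up brings it to -9.23 dBV.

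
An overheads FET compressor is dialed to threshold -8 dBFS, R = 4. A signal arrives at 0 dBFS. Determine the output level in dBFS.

0 dBFS sits 8 dB over threshold.
At 4:1 the overshoot is divided by 4, leaving 2 dB above threshold.
That puts the output at -6 dBFS.

-6 dBFS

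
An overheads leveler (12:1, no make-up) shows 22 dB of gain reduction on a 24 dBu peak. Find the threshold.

Input is 24 dB above T (since output overshoot × R = input overshoot: (2 − T)·12 = 24 − T gives T = 0 dBu).
Check: 0 + (24 − 0)/12 = 0 + 2 = 2 dBu. ✓

0 dBu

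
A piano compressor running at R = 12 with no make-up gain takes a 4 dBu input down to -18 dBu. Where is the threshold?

-20 dBu

Gain reduction = 4 − (-18) = 22 dB; output overshoot = GR / (R − 1) = 22 / 11 = 2 dB.
Threshold = output − output overshoot = -18 − 2 = -20 dBu.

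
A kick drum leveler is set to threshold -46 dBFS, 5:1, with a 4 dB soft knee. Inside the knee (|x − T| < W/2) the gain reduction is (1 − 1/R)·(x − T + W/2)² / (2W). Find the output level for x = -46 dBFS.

x − T + W/2 = -46 − (-46) + 2 = 2.
GR = (1 − 1/5) × 2² / 8 = 0.8 × 4 / 8 = 0.4 dB.
Output = -46 − 0.4 = -46.4 dBFS.

-46.4 dBFS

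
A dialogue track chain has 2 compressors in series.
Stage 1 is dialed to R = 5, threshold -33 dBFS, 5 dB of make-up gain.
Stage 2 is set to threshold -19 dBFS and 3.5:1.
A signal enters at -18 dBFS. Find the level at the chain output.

-25 dBFS

Stage 1: -18 dBFS is 15 dB over -33 dBFS; at 5:1 that becomes 3 dB over, giving -30 dBFS; +5 dB make-up → -25 dBFS.
Stage 2: below threshold (-25 ≤ -19); passes unchanged; output -25 dBFS.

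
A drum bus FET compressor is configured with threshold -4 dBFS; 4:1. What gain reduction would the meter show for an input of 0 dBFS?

3 dB

The signal is 4 dB above threshold.
At 4:1, output sits 4/4 = 1 dB above threshold.
So the signal is attenuated by 4 − 1 = 3 dB.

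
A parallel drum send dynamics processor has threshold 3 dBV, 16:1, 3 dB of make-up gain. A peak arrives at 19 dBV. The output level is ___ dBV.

Overshoot: 19 − 3 = 16 dB.
At 16:1 the overshoot is divided by 16, leaving 1 dB above threshold.
Output = 3 + 1 = 4 dBV; make-up adds 3 dB, giving 7 dBV.

7 dBV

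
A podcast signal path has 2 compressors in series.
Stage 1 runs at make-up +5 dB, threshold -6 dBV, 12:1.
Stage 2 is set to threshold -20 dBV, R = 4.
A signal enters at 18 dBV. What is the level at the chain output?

-14.75 dBV

Stage 1: overshoot 24 dB → 24/12 = 2 dB → -4 dBV; +5 dB make-up → 1 dBV.
Stage 2: overshoot 21 dB → 21/4 = 5.25 dB → -14.75 dBV.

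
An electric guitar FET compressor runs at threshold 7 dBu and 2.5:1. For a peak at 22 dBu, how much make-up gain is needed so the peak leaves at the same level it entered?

9 dB

The peak compresses to 7 + 15/2.5 = 13 dBu.
To reach 22 dBu requires 22 − 13 = 9 dB of make-up.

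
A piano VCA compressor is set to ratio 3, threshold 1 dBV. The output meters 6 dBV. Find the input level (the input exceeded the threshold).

16 dBV

Post-compression overshoot = 6 − 1 = 5 dB.
Before 3:1 compression the overshoot was 5 × 3 = 15 dB, so input = 1 + 15 = 16 dBV.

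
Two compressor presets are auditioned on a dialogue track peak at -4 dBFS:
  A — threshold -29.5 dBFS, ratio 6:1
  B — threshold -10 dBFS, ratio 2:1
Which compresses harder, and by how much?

A: GR = 25.5 − 25.5/6 = 21.25 dB.
B: GR = 6 − 6/2 = 3 dB.
Difference: 18.25 dB in favour of A.

A, by 18.25 dB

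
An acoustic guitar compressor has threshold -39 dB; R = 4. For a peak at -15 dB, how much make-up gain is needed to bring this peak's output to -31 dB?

2 dB

The peak compresses to -39 + 24/4 = -33 dB.
To reach -31 dB requires -31 − (-33) = 2 dB of make-up.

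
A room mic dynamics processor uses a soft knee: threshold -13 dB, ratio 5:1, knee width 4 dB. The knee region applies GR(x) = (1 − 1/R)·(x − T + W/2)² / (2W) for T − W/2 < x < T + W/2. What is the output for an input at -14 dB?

x − T + W/2 = -14 − (-13) + 2 = 1.
GR = (1 − 1/5) × 1² / 8 = 0.8 × 1 / 8 = 0.1 dB.
Output = -14 − 0.1 = -14.1 dB.

-14.1 dB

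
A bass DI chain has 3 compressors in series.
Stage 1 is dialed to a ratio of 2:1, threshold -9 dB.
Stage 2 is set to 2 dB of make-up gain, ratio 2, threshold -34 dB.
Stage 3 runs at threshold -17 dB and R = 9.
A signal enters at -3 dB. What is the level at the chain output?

-18 dB

Stage 1: 6 dB above -9 dB, reduced 2:1 to 3 dB above → -6 dB.
Stage 2: overshoot 28 dB → 28/2 = 14 dB → -20 dB; +2 dB make-up → -18 dB.
Stage 3: -18 dB is at or below the -17 dB threshold — no compression; output -18 dB.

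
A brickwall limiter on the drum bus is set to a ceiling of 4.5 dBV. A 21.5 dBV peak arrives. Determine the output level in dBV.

4.5 dBV

At ∞:1, everything above 4.5 dBV is held at the ceiling.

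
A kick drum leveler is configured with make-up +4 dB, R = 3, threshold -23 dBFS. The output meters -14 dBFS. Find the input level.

-8 dBFS

Remove make-up: -14 − 4 = -18 dBFS.
The compressed level sits -18 − (-23) = 5 dB over threshold.
Before 3:1 compression the overshoot was 5 × 3 = 15 dB, so input = -23 + 15 = -8 dBFS.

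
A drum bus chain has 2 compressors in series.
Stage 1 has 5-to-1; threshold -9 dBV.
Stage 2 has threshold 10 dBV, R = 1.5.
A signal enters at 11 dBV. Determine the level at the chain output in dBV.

Stage 1: 20 dB above -9 dBV, reduced 5:1 to 4 dB above → -5 dBV.
Stage 2: -5 dBV is at or below the 10 dBV threshold — no compression; output -5 dBV.

-5 dBV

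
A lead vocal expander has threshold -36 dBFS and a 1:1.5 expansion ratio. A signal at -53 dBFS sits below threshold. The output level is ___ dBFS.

-61.5 dBFS

Undershoot = (-36) − (-53) = 17 dB.
At 1:1.5, that expands to 25.5 dB under threshold.
Output = -36 − 25.5 = -61.5 dBFS.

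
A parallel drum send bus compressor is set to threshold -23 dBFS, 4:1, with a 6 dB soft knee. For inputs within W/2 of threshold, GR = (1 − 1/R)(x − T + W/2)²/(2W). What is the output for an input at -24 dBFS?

x − T + W/2 = -24 − (-23) + 3 = 2.
GR = (1 − 1/4) × 2² / 12 = 0.75 × 4 / 12 = 0.25 dB.
Output = -24 − 0.25 = -24.25 dBFS.

-24.25 dBFS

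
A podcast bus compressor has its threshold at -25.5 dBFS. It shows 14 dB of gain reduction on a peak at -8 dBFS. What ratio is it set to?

5:1

Input overshoot = -8 − (-25.5) = 17.5 dB.
Output overshoot = 17.5 − 14 = 3.5 dB.
Ratio = input overshoot / output overshoot = 17.5 / 3.5 = 5.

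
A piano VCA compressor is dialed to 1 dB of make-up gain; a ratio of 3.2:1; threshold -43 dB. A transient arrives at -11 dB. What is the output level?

Overshoot: -11 − (-43) = 32 dB.
The 32 dB excess becomes 10 dB after 3.2:1 reduction.
Output = -43 + 10 = -33 dB; make-up adds 1 dB, giving -32 dB.

-32 dB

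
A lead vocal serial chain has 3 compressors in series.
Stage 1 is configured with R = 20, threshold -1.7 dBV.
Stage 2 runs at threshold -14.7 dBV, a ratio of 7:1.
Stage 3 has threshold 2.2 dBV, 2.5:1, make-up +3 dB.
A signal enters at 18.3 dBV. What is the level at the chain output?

-9.7 dBV

Stage 1: 18.3 dBV is 20 dB over -1.7 dBV; at 20:1 that becomes 1 dB over, giving -0.7 dBV.
Stage 2: 14 dB above -14.7 dBV, reduced 7:1 to 2 dB above → -12.7 dBV.
Stage 3: -12.7 dBV ≤ 2.2 dBV, so stage 3 doesn't engage; make-up brings it to -9.7 dBV.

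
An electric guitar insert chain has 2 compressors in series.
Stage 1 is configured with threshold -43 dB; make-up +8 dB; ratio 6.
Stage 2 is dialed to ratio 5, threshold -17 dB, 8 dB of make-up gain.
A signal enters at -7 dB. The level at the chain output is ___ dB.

-21 dB

Stage 1: 36 dB above -43 dB, reduced 6:1 to 6 dB above → -37 dB; +8 dB make-up → -29 dB.
Stage 2: below threshold (-29 ≤ -17); passes unchanged; make-up brings it to -21 dB.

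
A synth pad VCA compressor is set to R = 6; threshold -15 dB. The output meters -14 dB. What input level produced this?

-9 dB

The compressed level sits -14 − (-15) = 1 dB over threshold.
Before 6:1 compression the overshoot was 1 × 6 = 6 dB, so input = -15 + 6 = -9 dB.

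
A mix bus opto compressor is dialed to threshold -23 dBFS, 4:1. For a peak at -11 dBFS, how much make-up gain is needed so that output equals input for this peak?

Without make-up, output = threshold + overshoot/4 = -23 + 3 = -20 dBFS.
Gap to target: 9 dB.

9 dB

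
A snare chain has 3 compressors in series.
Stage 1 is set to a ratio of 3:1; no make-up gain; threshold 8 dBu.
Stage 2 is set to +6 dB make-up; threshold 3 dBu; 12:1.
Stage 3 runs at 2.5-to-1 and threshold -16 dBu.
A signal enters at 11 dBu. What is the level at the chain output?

Stage 1: 3 dB above 8 dBu, reduced 3:1 to 1 dB above → 9 dBu.
Stage 2: overshoot 6 dB → 6/12 = 0.5 dB → 3.5 dBu; +6 dB make-up → 9.5 dBu.
Stage 3: overshoot 25.5 dB → 25.5/2.5 = 10.2 dB → -5.8 dBu.

-5.8 dBu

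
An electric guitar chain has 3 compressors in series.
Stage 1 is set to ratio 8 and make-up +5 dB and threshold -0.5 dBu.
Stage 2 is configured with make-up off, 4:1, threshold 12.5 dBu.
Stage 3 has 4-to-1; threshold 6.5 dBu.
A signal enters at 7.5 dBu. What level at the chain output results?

Stage 1: overshoot 8 dB → 8/8 = 1 dB → 0.5 dBu; +5 dB make-up → 5.5 dBu.
Stage 2: 5.5 dBu ≤ 12.5 dBu, so stage 2 doesn't engage; output 5.5 dBu.
Stage 3: 5.5 dBu ≤ 6.5 dBu, so stage 3 doesn't engage; output 5.5 dBu.

5.5 dBu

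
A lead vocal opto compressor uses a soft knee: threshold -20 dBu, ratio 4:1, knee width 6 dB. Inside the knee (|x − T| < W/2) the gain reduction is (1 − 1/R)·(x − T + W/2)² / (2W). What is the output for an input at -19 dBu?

x − T + W/2 = -19 − (-20) + 3 = 4.
GR = (1 − 1/4) × 4² / 12 = 0.75 × 16 / 12 = 1 dB.
Output = -19 − 1 = -20 dBu.

-20 dBu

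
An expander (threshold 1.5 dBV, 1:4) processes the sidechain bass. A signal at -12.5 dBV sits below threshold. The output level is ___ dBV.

-54.5 dBV

The input is 14 dB below the 1.5 dBV threshold.
A 1:4 expander multiplies undershoot by 4: 14 × 4 = 56 dB below threshold.
Output = 1.5 − 56 = -54.5 dBV.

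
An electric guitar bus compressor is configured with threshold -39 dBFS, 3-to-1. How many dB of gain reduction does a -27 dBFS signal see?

Overshoot = -27 − (-39) = 12 dB.
A 3:1 ratio leaves 4 dB of that excess.
Gain reduction = 12 − 4 = 8 dB.

8 dB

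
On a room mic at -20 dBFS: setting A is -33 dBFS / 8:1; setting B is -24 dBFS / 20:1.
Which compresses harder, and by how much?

A, by 7.575 dB

A: overshoot 13 dB → output overshoot 1.625 dB → GR 11.375 dB.
B: overshoot 4 dB → output overshoot 0.2 dB → GR 3.8 dB.
Difference: 7.575 dB in favour of A.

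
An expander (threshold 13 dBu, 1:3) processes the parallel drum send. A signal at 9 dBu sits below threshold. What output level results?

1 dBu

The input is 4 dB below the 13 dBu threshold.
A 1:3 expander multiplies undershoot by 3: 4 × 3 = 12 dB below threshold.
Output = 13 − 12 = 1 dBu.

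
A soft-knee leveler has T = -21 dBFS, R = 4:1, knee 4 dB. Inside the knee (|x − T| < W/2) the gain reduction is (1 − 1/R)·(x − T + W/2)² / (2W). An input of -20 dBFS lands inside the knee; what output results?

-20.84375 dBFS

x − T + W/2 = -20 − (-21) + 2 = 3.
GR = (1 − 1/4) × 3² / 8 = 0.75 × 9 / 8 = 0.84375 dB.
Output = -20 − 0.84375 = -20.84375 dBFS.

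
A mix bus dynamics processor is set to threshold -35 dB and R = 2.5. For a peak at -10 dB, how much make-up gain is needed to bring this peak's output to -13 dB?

The peak compresses to -35 + 25/2.5 = -25 dB.
To reach -13 dB requires -13 − (-25) = 12 dB of make-up.

12 dB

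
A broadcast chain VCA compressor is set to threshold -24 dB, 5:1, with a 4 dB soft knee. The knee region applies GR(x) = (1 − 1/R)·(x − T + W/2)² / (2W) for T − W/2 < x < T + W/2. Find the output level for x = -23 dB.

x − T + W/2 = -23 − (-24) + 2 = 3.
GR = (1 − 1/5) × 3² / 8 = 0.8 × 9 / 8 = 0.9 dB.
Output = -23 − 0.9 = -23.9 dB.

-23.9 dB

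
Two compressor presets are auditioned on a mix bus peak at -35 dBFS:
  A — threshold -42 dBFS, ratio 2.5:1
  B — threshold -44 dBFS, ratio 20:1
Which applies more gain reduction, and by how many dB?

B, by 4.35 dB

A: 7 dB over, compressed to 2.8 dB over, so 4.2 dB of GR.
B: 9 dB over, compressed to 0.45 dB over, so 8.55 dB of GR.
Difference: 4.35 dB in favour of B.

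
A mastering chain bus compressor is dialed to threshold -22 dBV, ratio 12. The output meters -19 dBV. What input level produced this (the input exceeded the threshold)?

14 dBV

That's 3 dB above the -22 dBV threshold.
Undo the ratio: input overshoot = 3 × 12 = 36 dB, giving input = 14 dBV.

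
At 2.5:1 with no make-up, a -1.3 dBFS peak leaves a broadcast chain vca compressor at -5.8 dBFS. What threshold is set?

Input is 7.5 dB above T (since output overshoot × R = input overshoot: (-5.8 − T)·2.5 = -1.3 − T gives T = -8.8 dBFS).
Check: -8.8 + (-1.3 − (-8.8))/2.5 = -8.8 + 3 = -5.8 dBFS. ✓

-8.8 dBFS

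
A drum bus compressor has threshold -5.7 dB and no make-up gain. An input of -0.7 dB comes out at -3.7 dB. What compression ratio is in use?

Input overshoot = -0.7 − (-5.7) = 5 dB; output overshoot = -3.7 − (-5.7) = 2 dB.
Ratio = 5 / 2 = 2.5.

2.5:1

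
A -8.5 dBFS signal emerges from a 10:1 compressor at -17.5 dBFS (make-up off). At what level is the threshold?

-18.5 dBFS

Input is 10 dB above T (since output overshoot × R = input overshoot: (-17.5 − T)·10 = -8.5 − T gives T = -18.5 dBFS).
Check: -18.5 + (-8.5 − (-18.5))/10 = -18.5 + 1 = -17.5 dBFS. ✓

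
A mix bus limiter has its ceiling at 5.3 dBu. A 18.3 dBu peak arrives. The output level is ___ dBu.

5.3 dBu

At ∞:1, everything above 5.3 dBu is held at the ceiling.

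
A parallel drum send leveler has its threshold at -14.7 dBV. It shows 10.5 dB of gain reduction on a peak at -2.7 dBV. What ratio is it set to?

Input overshoot = -2.7 − (-14.7) = 12 dB.
Output overshoot = 12 − 10.5 = 1.5 dB.
Ratio = input overshoot / output overshoot = 12 / 1.5 = 8.

8:1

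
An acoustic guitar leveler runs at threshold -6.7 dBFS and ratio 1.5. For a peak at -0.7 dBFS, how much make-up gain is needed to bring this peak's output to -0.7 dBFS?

2 dB

Without make-up, output = threshold + overshoot/1.5 = -6.7 + 4 = -2.7 dBFS.
Gap to target: 2 dB.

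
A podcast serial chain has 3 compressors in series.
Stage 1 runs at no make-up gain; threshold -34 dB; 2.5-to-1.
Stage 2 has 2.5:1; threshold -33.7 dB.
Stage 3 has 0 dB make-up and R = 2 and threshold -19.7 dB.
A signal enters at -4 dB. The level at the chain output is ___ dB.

-29.02 dB

Stage 1: -4 dB is 30 dB over -34 dB; at 2.5:1 that becomes 12 dB over, giving -22 dB.
Stage 2: 11.7 dB above -33.7 dB, reduced 2.5:1 to 4.68 dB above → -29.02 dB.
Stage 3: below threshold (-29.02 ≤ -19.7); passes unchanged; output -29.02 dB.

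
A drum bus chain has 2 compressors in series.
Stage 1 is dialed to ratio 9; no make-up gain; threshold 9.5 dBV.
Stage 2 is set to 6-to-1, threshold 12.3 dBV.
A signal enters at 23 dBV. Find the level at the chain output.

Stage 1: overshoot 13.5 dB → 13.5/9 = 1.5 dB → 11 dBV.
Stage 2: below threshold (11 ≤ 12.3); passes unchanged; output 11 dBV.

11 dBV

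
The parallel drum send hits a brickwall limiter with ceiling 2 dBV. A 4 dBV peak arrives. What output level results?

At ∞:1, everything above 2 dBV is held at the ceiling.

2 dBV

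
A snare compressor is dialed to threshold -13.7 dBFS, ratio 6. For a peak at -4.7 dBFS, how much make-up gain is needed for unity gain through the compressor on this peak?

7.5 dB

Without make-up, output = threshold + overshoot/6 = -13.7 + 1.5 = -12.2 dBFS.
Gap to target: 7.5 dB.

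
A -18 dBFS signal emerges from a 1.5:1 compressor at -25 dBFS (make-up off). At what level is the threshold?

Input is 21 dB above T (since output overshoot × R = input overshoot: (-25 − T)·1.5 = -18 − T gives T = -39 dBFS).
Check: -39 + (-18 − (-39))/1.5 = -39 + 14 = -25 dBFS. ✓

-39 dBFS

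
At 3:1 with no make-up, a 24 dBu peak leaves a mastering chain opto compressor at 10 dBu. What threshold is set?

Let T be the threshold. Output overshoot = (input overshoot)/R, so 10 − T = (24 − T)/3.
3·(10 − T) = 24 − T → 2·T = 30 − 24 = 6.
T = 6/2 = 3 dBu.

3 dBu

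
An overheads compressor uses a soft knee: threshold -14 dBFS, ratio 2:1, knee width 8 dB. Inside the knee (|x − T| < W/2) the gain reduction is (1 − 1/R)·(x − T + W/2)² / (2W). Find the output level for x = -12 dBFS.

-13.125 dBFS

x − T + W/2 = -12 − (-14) + 4 = 6.
GR = (1 − 1/2) × 6² / 16 = 0.5 × 36 / 16 = 1.125 dB.
Output = -12 − 1.125 = -13.125 dBFS.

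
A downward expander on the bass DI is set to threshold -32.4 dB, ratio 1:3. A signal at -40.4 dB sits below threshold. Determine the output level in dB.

The input is 8 dB below the -32.4 dB threshold.
A 1:3 expander multiplies undershoot by 3: 8 × 3 = 24 dB below threshold.
Output = -32.4 − 24 = -56.4 dB.

-56.4 dB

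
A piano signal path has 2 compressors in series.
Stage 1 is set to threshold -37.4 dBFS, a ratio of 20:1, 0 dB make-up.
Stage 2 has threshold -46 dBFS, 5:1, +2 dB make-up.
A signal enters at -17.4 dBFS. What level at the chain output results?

-42.08 dBFS

Stage 1: 20 dB above -37.4 dBFS, reduced 20:1 to 1 dB above → -36.4 dBFS.
Stage 2: -36.4 dBFS is 9.6 dB over -46 dBFS; at 5:1 that becomes 1.92 dB over, giving -44.08 dBFS; +2 dB make-up → -42.08 dBFS.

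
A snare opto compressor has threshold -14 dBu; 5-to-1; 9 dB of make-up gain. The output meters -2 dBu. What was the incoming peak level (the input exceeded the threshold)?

Stripping the +9 dB make-up gives -11 dBu at the gain stage.
Post-compression overshoot = -11 − (-14) = 3 dB.
Input overshoot = R × output overshoot = 15 dB → input = -14 + 15 = 1 dBu.

1 dBu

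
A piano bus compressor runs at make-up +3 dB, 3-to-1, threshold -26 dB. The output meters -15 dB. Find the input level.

-2 dB

Stripping the +3 dB make-up gives -18 dB at the gain stage.
Post-compression overshoot = -18 − (-26) = 8 dB.
Undo the ratio: input overshoot = 8 × 3 = 24 dB, giving input = -2 dB.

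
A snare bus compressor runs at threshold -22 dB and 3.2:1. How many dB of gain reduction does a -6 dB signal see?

-6 dB exceeds the threshold by 16 dB.
A 3.2:1 ratio leaves 5 dB of that excess.
GR = overshoot in − overshoot out = 16 − 5 = 11 dB.

11 dB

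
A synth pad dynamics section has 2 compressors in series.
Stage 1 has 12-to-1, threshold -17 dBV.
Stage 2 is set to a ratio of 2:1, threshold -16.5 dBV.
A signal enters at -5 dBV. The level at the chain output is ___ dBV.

-16.25 dBV

Stage 1: overshoot 12 dB → 12/12 = 1 dB → -16 dBV.
Stage 2: -16 dBV is 0.5 dB over -16.5 dBV; at 2:1 that becomes 0.25 dB over, giving -16.25 dBV.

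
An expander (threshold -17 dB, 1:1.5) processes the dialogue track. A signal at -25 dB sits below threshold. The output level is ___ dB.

-29 dB

Below threshold, a 1:1.5 expander applies gain = (1.5−1)×(T − x) of attenuation.
(1.5−1) × 8 = 4 dB, so output = -25 − 4 = -29 dB.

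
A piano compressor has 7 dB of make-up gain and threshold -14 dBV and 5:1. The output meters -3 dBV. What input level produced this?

6 dBV

Stripping the +7 dB make-up gives -10 dBV at the gain stage.
Post-compression overshoot = -10 − (-14) = 4 dB.
Before 5:1 compression the overshoot was 4 × 5 = 20 dB, so input = -14 + 20 = 6 dBV.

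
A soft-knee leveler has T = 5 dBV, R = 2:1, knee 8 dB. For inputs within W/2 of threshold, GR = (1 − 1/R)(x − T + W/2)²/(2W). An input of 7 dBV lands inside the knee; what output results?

x − T + W/2 = 7 − 5 + 4 = 6.
GR = (1 − 1/2) × 6² / 16 = 0.5 × 36 / 16 = 1.125 dB.
Output = 7 − 1.125 = 5.875 dBV.

5.875 dBV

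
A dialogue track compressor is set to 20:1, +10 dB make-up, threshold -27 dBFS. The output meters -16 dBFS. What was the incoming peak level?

-7 dBFS

Stripping the +10 dB make-up gives -26 dBFS at the gain stage.
Post-compression overshoot = -26 − (-27) = 1 dB.
Before 20:1 compression the overshoot was 1 × 20 = 20 dB, so input = -27 + 20 = -7 dBFS.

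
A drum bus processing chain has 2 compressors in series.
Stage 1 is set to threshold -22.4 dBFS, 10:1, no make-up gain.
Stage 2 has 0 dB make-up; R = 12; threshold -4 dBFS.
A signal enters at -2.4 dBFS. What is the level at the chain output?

Stage 1: -2.4 dBFS is 20 dB over -22.4 dBFS; at 10:1 that becomes 2 dB over, giving -20.4 dBFS.
Stage 2: -20.4 dBFS is at or below the -4 dBFS threshold — no compression; output -20.4 dBFS.

-20.4 dBFS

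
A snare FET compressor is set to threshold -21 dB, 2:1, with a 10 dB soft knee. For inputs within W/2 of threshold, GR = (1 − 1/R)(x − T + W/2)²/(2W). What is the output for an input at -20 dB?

-20.9 dB

x − T + W/2 = -20 − (-21) + 5 = 6.
GR = (1 − 1/2) × 6² / 20 = 0.5 × 36 / 20 = 0.9 dB.
Output = -20 − 0.9 = -20.9 dB.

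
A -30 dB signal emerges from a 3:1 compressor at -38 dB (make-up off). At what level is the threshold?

-42 dB

Gain reduction = -30 − (-38) = 8 dB; output overshoot = GR / (R − 1) = 8 / 2 = 4 dB.
Threshold = output − output overshoot = -38 − 4 = -42 dB.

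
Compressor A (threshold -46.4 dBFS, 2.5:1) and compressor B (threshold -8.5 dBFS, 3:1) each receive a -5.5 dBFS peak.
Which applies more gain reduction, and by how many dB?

A, by 22.54 dB

A: overshoot 40.9 dB → output overshoot 16.36 dB → GR 24.54 dB.
B: overshoot 3 dB → output overshoot 1 dB → GR 2 dB.
Difference: 22.54 dB in favour of A.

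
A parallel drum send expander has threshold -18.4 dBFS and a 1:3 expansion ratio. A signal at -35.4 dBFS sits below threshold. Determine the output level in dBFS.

-69.4 dBFS

Below threshold, a 1:3 expander applies gain = (3−1)×(T − x) of attenuation.
(3−1) × 17 = 34 dB, so output = -35.4 − 34 = -69.4 dBFS.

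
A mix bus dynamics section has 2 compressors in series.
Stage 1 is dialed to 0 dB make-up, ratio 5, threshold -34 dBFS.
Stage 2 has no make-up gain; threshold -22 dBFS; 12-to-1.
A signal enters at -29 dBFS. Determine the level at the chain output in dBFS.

-33 dBFS

Stage 1: -29 dBFS is 5 dB over -34 dBFS; at 5:1 that becomes 1 dB over, giving -33 dBFS.
Stage 2: -33 dBFS is at or below the -22 dBFS threshold — no compression; output -33 dBFS.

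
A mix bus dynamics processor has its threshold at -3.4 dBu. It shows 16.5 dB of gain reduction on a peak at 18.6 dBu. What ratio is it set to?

Input overshoot = 18.6 − (-3.4) = 22 dB.
Output overshoot = 22 − 16.5 = 5.5 dB.
Ratio = input overshoot / output overshoot = 22 / 5.5 = 4.

4:1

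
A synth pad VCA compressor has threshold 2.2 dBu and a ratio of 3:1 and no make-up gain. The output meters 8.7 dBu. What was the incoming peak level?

The compressed level sits 8.7 − 2.2 = 6.5 dB over threshold.
Input overshoot = R × output overshoot = 19.5 dB → input = 2.2 + 19.5 = 21.7 dBu.

21.7 dBu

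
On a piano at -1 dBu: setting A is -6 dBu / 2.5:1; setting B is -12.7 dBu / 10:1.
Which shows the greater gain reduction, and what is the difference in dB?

A: GR = 5 − 5/2.5 = 3 dB.
B: GR = 11.7 − 11.7/10 = 10.53 dB.
B applies 7.53 dB more gain reduction.

B, by 7.53 dB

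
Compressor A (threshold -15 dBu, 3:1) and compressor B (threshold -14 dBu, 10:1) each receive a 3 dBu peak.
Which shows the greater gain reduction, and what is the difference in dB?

B, by 3.3 dB

A: 18 dB over, compressed to 6 dB over, so 12 dB of GR.
B: 17 dB over, compressed to 1.7 dB over, so 15.3 dB of GR.
B applies 3.3 dB more gain reduction.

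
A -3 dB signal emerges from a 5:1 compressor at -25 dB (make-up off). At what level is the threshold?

Let T be the threshold. Output overshoot = (input overshoot)/R, so -25 − T = (-3 − T)/5.
5·(-25 − T) = -3 − T → 4·T = -125 − (-3) = -122.
T = -122/4 = -30.5 dB.

-30.5 dB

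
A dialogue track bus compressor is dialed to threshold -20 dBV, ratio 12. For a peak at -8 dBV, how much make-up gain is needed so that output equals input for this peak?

11 dB

Overshoot 12 dB → 12/12 = 1 dB after compression, so the compressed level is -20 + 1 = -19 dBV.
Make-up = target − compressed = -8 − (-19) = 11 dB.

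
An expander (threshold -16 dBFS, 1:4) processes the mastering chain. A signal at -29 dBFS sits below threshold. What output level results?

Undershoot = (-16) − (-29) = 13 dB.
At 1:4, that expands to 52 dB under threshold.
Output = -16 − 52 = -68 dBFS.

-68 dBFS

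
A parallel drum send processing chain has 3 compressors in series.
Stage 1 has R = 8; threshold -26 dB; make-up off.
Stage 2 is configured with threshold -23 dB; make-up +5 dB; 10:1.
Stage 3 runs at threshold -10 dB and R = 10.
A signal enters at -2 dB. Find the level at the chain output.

-18 dB

Stage 1: 24 dB above -26 dB, reduced 8:1 to 3 dB above → -23 dB.
Stage 2: below threshold (-23 ≤ -23); passes unchanged; make-up brings it to -18 dB.
Stage 3: -18 dB ≤ -10 dB, so stage 3 doesn't engage; output -18 dB.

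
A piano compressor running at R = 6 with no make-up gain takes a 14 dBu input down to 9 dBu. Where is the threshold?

Input is 6 dB above T (since output overshoot × R = input overshoot: (9 − T)·6 = 14 − T gives T = 8 dBu).
Check: 8 + (14 − 8)/6 = 8 + 1 = 9 dBu. ✓

8 dBu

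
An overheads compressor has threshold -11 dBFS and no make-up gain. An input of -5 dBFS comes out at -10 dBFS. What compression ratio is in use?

6:1

Input overshoot = -5 − (-11) = 6 dB; output overshoot = -10 − (-11) = 1 dB.
Ratio = 6 / 1 = 6.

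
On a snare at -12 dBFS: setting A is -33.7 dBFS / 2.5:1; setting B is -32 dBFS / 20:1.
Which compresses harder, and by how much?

A: GR = 21.7 − 21.7/2.5 = 13.02 dB.
B: GR = 20 − 20/20 = 19 dB.
B applies 5.98 dB more gain reduction.

B, by 5.98 dB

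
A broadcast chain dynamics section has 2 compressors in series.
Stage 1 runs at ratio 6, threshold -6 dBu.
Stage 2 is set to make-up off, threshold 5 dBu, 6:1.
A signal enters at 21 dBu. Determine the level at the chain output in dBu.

Stage 1: 21 dBu is 27 dB over -6 dBu; at 6:1 that becomes 4.5 dB over, giving -1.5 dBu.
Stage 2: -1.5 dBu ≤ 5 dBu, so stage 2 doesn't engage; output -1.5 dBu.

-1.5 dBu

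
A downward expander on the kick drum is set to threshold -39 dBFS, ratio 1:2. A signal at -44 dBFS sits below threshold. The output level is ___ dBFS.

-49 dBFS

Below threshold, a 1:2 expander applies gain = (2−1)×(T − x) of attenuation.
(2−1) × 5 = 5 dB, so output = -44 − 5 = -49 dBFS.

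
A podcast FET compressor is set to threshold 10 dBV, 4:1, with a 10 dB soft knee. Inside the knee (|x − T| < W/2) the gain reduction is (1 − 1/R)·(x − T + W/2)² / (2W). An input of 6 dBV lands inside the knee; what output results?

5.9625 dBV

x − T + W/2 = 6 − 10 + 5 = 1.
GR = (1 − 1/4) × 1² / 20 = 0.75 × 1 / 20 = 0.0375 dB.
Output = 6 − 0.0375 = 5.9625 dBV.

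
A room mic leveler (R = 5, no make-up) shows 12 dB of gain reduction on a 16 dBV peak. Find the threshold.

Let T be the threshold. Output overshoot = (input overshoot)/R, so 4 − T = (16 − T)/5.
5·(4 − T) = 16 − T → 4·T = 20 − 16 = 4.
T = 4/4 = 1 dBV.

1 dBV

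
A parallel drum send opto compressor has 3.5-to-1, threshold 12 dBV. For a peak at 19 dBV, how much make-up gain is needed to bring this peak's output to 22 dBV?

Overshoot 7 dB → 7/3.5 = 2 dB after compression, so the compressed level is 12 + 2 = 14 dBV.
Make-up = target − compressed = 22 − 14 = 8 dB.

8 dB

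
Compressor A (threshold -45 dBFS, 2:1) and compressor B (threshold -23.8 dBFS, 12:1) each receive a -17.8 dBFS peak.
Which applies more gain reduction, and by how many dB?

A: overshoot 27.2 dB → output overshoot 13.6 dB → GR 13.6 dB.
B: overshoot 6 dB → output overshoot 0.5 dB → GR 5.5 dB.
Difference: 8.1 dB in favour of A.

A, by 8.1 dB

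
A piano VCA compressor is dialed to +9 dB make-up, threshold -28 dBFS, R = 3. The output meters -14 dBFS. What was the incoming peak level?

-13 dBFS

Remove make-up: -14 − 9 = -23 dBFS.
Post-compression overshoot = -23 − (-28) = 5 dB.
Before 3:1 compression the overshoot was 5 × 3 = 15 dB, so input = -28 + 15 = -13 dBFS.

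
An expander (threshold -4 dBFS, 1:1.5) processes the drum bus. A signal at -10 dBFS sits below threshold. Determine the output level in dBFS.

Undershoot = (-4) − (-10) = 6 dB.
At 1:1.5, that expands to 9 dB under threshold.
Output = -4 − 9 = -13 dBFS.

-13 dBFS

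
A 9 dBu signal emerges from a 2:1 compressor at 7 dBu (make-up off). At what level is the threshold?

5 dBu

Let T be the threshold. Output overshoot = (input overshoot)/R, so 7 − T = (9 − T)/2.
2·(7 − T) = 9 − T → 1·T = 14 − 9 = 5.
T = 5/1 = 5 dBu.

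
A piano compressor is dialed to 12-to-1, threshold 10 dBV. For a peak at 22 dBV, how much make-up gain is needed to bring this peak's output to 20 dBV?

9 dB

The peak compresses to 10 + 12/12 = 11 dBV.
To reach 20 dBV requires 20 − 11 = 9 dB of make-up.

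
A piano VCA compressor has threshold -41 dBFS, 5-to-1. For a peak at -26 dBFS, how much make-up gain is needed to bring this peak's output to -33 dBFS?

5 dB

The peak compresses to -41 + 15/5 = -38 dBFS.
To reach -33 dBFS requires -33 − (-38) = 5 dB of make-up.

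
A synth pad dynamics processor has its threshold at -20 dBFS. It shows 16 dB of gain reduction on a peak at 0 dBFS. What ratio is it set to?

5:1

Input overshoot = 0 − (-20) = 20 dB.
Output overshoot = 20 − 16 = 4 dB.
Ratio = input overshoot / output overshoot = 20 / 4 = 5.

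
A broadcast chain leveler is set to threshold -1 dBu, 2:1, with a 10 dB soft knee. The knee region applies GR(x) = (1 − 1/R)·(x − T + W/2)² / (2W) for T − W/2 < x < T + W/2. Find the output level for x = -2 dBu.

x − T + W/2 = -2 − (-1) + 5 = 4.
GR = (1 − 1/2) × 4² / 20 = 0.5 × 16 / 20 = 0.4 dB.
Output = -2 − 0.4 = -2.4 dBu.

-2.4 dBu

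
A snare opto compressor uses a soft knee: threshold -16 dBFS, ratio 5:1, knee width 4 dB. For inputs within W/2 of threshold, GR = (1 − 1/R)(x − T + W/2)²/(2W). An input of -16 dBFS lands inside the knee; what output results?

-16.4 dBFS

x − T + W/2 = -16 − (-16) + 2 = 2.
GR = (1 − 1/5) × 2² / 8 = 0.8 × 4 / 8 = 0.4 dB.
Output = -16 − 0.4 = -16.4 dBFS.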